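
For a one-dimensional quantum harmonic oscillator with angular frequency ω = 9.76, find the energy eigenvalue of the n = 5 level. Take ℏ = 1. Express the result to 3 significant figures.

E = 53.7

The oscillator eigenvalues are E_n = ℏω(n + ½), so E_5 = 9.76 × 5.5 = 53.68.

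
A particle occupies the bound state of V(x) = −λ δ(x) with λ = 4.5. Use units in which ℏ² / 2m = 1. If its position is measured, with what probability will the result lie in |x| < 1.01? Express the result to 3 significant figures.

P = 0.989

The normalised bound state is ψ = √κ e^{−κ|x|} with κ = mλ/ℏ² = 2.250.
P(|x| < d) = ∫_{−d}^{d} κ e^{−2κ|x|} dx = 1 − e^{−2κd} = 1 − e^{−4.545} = 0.9894.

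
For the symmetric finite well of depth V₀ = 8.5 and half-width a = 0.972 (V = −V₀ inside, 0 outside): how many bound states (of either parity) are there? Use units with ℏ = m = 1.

The dimensionless depth is z₀ = a√(2mV₀)/ℏ = 0.972 × √(17.00) = 4.008.
A new bound state (alternating even/odd) appears each time z₀ passes a multiple of π/2, so N = ⌊2z₀/π⌋ + 1 = ⌊2.551⌋ + 1 = 3.

N = 3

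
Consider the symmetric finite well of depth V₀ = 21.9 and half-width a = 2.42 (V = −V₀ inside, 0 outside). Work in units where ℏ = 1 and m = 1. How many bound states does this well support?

N = 11

The dimensionless depth is z₀ = a√(2mV₀)/ℏ = 2.42 × √(43.80) = 16.02.
A new bound state (alternating even/odd) appears each time z₀ passes a multiple of π/2, so N = ⌊2z₀/π⌋ + 1 = ⌊10.20⌋ + 1 = 11.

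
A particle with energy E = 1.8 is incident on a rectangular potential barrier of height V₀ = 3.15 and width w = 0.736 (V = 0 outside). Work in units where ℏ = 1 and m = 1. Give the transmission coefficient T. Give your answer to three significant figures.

T = 0.296

Since E < V₀ the interior solution is evanescent with decay constant κ = √(2m(V₀ − E))/ℏ = 1.643.
κw = 1.209, sinh(κw) = 1.526.
The exact tunnelling result is T⁻¹ = 1 + V₀² sinh²(κw) / [4E(V₀ − E)] = 3.379, so T = 0.296.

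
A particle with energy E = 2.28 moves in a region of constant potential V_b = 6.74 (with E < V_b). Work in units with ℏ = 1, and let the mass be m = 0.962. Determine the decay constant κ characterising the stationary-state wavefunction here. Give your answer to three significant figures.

Since E < V_b the TISE in this region is ψ'' = κ²ψ with κ = √(2m(V_b − E))/ℏ.
κ = √(2 × 0.962 × 4.46) = 2.929.

κ = 2.93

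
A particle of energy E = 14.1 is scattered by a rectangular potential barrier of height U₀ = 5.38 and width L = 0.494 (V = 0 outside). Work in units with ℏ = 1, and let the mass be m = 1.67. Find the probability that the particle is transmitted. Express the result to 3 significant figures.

T = 0.988

E > U₀: inside the barrier k₂ = √(2m(E − U₀))/ℏ = 5.397, k₂L = 2.666.
T = [1 + U₀² sin²(k₂L) / (4E(E − U₀))]⁻¹ = 1/1.012 = 0.988.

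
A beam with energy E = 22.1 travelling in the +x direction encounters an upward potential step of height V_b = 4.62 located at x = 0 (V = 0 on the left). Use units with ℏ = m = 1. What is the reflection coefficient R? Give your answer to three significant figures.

On each side the TISE gives plane waves with k = √(2m(E − V))/ℏ: k₁ = √(2·1·22.1) = 6.648, k₂ = √(2·1·17.48) = 5.913.
Matching ψ and ψ′ at x = 0 gives r = (k₁ − k₂)/(k₁ + k₂), so R = r² = 0.003430 and T = 1 − R = 0.9966.

R = 0.00343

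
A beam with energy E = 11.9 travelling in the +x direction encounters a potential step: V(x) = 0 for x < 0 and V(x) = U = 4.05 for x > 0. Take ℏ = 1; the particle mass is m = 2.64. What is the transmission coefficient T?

The wavenumbers are k₁ = √(2mE)/ℏ = 7.927 on the left and k₂ = √(2m(E − U))/ℏ = 6.438 on the right.
Matching ψ and ψ′ at x = 0 gives r = (k₁ − k₂)/(k₁ + k₂), so R = r² = 0.01074 and T = 1 − R = 0.9893.

T = 0.989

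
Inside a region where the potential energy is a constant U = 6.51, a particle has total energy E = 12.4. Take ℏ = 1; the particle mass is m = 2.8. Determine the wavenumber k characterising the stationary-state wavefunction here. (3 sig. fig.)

With E > U the solution is oscillatory, ψ ∝ e^{±ikx} with k = √(2m(E − U))/ℏ.
k = √(2 × 2.8 × 5.89) = 5.743.

k = 5.74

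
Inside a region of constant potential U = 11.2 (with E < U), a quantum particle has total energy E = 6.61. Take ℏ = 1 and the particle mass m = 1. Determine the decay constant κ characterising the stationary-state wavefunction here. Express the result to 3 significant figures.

κ = 3.03

Since E < U the TISE in this region is ψ'' = κ²ψ with κ = √(2m(U − E))/ℏ.
κ = √(2 × 1 × 4.59) = 3.030.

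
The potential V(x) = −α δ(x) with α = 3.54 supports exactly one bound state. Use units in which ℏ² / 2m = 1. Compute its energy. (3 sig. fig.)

E = -3.13

For x ≠ 0 the bound state is ψ ∝ e^{−κ|x|}; integrating the TISE across the delta gives the cusp condition 2κ = 2mα/ℏ², so κ = 1.770.
Then E = −ℏ²κ²/(2m) = −mα²/(2ℏ²) = -3.133.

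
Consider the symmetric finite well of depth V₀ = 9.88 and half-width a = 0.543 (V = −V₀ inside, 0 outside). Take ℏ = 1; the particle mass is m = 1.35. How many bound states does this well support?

Define the well-strength parameter z₀ = (a/ℏ)√(2mV₀) = 0.543 × √(2·1.35·9.88) = 2.805.
A new bound state (alternating even/odd) appears each time z₀ passes a multiple of π/2, so N = ⌊2z₀/π⌋ + 1 = ⌊1.785⌋ + 1 = 2.

N = 2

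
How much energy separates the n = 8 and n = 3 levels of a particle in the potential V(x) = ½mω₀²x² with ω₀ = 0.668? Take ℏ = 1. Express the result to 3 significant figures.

ΔE = 3.34

E_n = ℏω₀(n + ½), so ΔE = (8 − 3) ℏω₀ = 5 × 0.668 = 3.340.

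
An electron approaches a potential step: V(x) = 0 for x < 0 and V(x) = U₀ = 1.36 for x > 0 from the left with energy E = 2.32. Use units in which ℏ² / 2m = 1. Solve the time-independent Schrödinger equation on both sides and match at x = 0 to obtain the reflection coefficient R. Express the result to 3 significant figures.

The wavenumbers are k₁ = √(2mE)/ℏ = 1.523 on the left and k₂ = √(2m(E − U₀))/ℏ = 0.9798 on the right.
Continuity of ψ and ψ′ at the step yields the reflection amplitude r = (k₁ − k₂)/(k₁ + k₂) = 0.2171; thus R = |r|² = 0.04713, T = 0.9529.

R = 0.0471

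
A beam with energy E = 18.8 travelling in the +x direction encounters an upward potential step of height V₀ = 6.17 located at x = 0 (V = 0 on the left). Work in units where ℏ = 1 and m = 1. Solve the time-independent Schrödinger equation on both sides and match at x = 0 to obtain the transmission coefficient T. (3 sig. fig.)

The wavenumbers are k₁ = √(2mE)/ℏ = 6.132 on the left and k₂ = √(2m(E − V₀))/ℏ = 5.026 on the right.
Matching ψ and ψ′ at x = 0 gives r = (k₁ − k₂)/(k₁ + k₂), so R = r² = 0.009825 and T = 1 − R = 0.9902.

T = 0.990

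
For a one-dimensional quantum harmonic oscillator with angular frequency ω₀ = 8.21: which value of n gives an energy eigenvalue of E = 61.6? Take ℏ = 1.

n = 7

E_n = ℏω₀(n + ½) ⇒ n = E/(ℏω₀) − ½ = 61.6/8.21 − 0.5 = 7.003 → n = 7.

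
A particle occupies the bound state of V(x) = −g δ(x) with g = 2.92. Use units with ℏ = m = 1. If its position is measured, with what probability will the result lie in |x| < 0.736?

The normalised bound state is ψ = √κ e^{−κ|x|} with κ = mg/ℏ² = 2.920.
P(|x| < d) = ∫_{−d}^{d} κ e^{−2κ|x|} dx = 1 − e^{−2κd} = 1 − e^{−4.298} = 0.9864.

P = 0.986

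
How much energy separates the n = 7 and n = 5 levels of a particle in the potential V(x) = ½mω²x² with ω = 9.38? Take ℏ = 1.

ΔE = 18.8

E_n = ℏω(n + ½), so ΔE = (7 − 5) ℏω = 2 × 9.38 = 18.76.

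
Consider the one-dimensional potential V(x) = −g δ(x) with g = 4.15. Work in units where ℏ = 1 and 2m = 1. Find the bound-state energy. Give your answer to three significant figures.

E = -4.31

The bound state is ψ(x) = √κ e^{−κ|x|}. The derivative jump ψ'(0⁺) − ψ'(0⁻) = −(2mg/ℏ²)ψ(0) fixes κ = mg/ℏ² = 2.075.
Then E = −ℏ²κ²/(2m) = −mg²/(2ℏ²) = -4.306.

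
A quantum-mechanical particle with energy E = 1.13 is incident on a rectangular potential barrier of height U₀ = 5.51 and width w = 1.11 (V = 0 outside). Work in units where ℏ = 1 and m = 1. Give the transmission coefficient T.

T = 0.00365

E < U₀: inside the barrier ψ ∝ e^{±κx} with κ = √(2m(U₀ − E))/ℏ = 2.960.
κw = 3.285, sinh(κw) = 13.34.
Matching ψ, ψ′ at both faces gives T = [1 + U₀² sinh²(κw) / (4E(U₀ − E))]⁻¹ = 1/273.9 = 0.00365.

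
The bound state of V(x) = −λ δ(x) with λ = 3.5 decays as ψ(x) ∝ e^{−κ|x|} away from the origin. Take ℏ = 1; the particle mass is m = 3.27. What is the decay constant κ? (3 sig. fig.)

κ = 11.4

Integrate −(ℏ²/2m)ψ'' − λδ(x)ψ = Eψ from −ε to +ε: the ψ'' term gives ψ'(0⁺) − ψ'(0⁻) and the δ term gives −(2mλ/ℏ²)ψ(0).
With ψ ∝ e^{−κ|x|} this yields −2κ = −2mλ/ℏ², so κ = mλ/ℏ² = 11.45.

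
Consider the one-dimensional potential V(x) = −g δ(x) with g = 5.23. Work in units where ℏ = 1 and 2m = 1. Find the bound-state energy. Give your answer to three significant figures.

The bound state is ψ(x) = √κ e^{−κ|x|}. The derivative jump ψ'(0⁺) − ψ'(0⁻) = −(2mg/ℏ²)ψ(0) fixes κ = mg/ℏ² = 2.615.
Then E = −ℏ²κ²/(2m) = −mg²/(2ℏ²) = -6.838.

E = -6.84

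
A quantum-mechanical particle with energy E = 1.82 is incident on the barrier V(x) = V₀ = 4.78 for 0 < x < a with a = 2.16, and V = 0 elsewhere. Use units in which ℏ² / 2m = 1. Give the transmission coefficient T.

Since E < V₀ the interior solution is evanescent with decay constant κ = √(2m(V₀ − E))/ℏ = 1.720.
κa = 3.716, sinh(κa) = 20.54.
Matching ψ, ψ′ at both faces gives T = [1 + V₀² sinh²(κa) / (4E(V₀ − E))]⁻¹ = 1/448.4 = 0.00223.

T = 0.00223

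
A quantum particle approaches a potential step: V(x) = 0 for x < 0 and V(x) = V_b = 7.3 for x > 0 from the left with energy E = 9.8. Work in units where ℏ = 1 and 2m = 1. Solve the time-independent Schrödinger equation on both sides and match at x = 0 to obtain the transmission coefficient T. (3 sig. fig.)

On each side the TISE gives plane waves with k = √(2m(E − V))/ℏ: k₁ = √(2·½·9.8) = 3.130, k₂ = √(2·½·2.5) = 1.581.
Matching ψ and ψ′ at x = 0 gives r = (k₁ − k₂)/(k₁ + k₂), so R = r² = 0.1081 and T = 1 − R = 0.8919.

T = 0.892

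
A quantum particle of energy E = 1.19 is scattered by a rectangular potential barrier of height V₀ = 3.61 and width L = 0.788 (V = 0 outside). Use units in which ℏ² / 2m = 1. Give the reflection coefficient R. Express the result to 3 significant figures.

R = 0.733

Since E < V₀ the interior solution is evanescent with decay constant κ = √(2m(V₀ − E))/ℏ = 1.556.
κL = 1.226, sinh(κL) = 1.557.
Matching ψ, ψ′ at both faces gives T = [1 + V₀² sinh²(κL) / (4E(V₀ − E))]⁻¹ = 1/3.742 = 0.267.
R = 1 − T = 0.733.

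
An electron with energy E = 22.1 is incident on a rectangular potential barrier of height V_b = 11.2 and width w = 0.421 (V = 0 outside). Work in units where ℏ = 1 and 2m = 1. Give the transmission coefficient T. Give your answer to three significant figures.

T = 0.888

E > V_b: inside the barrier k₂ = √(2m(E − V_b))/ℏ = 3.302, k₂w = 1.390.
T = [1 + V_b² sin²(k₂w) / (4E(E − V_b))]⁻¹ = 1/1.126 = 0.888.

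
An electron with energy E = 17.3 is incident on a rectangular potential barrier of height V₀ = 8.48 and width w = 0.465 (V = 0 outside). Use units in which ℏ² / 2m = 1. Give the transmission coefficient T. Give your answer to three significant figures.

T = 0.898

E > V₀: inside the barrier k₂ = √(2m(E − V₀))/ℏ = 2.970, k₂w = 1.381.
Matching at both interfaces gives T⁻¹ = 1 + V₀² sin²(k₂w) / [4E(E − V₀)] = 1.114, hence T = 0.898.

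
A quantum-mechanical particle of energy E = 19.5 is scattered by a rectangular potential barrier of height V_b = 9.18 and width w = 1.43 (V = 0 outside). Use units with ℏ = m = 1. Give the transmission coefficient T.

T = 0.995

Above the barrier the interior wavenumber is k₂ = √(2m(E − V_b))/ℏ = 4.543, giving phase k₂w = 6.497.
Matching at both interfaces gives T⁻¹ = 1 + V_b² sin²(k₂w) / [4E(E − V_b)] = 1.005, hence T = 0.995.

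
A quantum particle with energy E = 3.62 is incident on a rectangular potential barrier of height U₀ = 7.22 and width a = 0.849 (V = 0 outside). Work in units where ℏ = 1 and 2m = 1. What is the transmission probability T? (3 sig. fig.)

T = 0.148

Since E < U₀ the interior solution is evanescent with decay constant κ = √(2m(U₀ − E))/ℏ = 1.897.
κa = 1.611, sinh(κa) = 2.404.
The exact tunnelling result is T⁻¹ = 1 + U₀² sinh²(κa) / [4E(U₀ − E)] = 6.778, so T = 0.148.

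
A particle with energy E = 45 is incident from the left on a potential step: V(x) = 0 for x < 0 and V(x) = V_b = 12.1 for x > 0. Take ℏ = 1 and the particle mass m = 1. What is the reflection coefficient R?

R = 0.00611

The wavenumbers are k₁ = √(2mE)/ℏ = 9.487 on the left and k₂ = √(2m(E − V_b))/ℏ = 8.112 on the right.
Matching ψ and ψ′ at x = 0 gives r = (k₁ − k₂)/(k₁ + k₂), so R = r² = 0.006106 and T = 1 − R = 0.9939.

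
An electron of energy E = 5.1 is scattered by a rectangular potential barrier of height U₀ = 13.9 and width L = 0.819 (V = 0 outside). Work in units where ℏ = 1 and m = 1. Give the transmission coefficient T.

Since E < U₀ the interior solution is evanescent with decay constant κ = √(2m(U₀ − E))/ℏ = 4.195.
κL = 3.436, sinh(κL) = 15.51.
The exact tunnelling result is T⁻¹ = 1 + U₀² sinh²(κL) / [4E(U₀ − E)] = 260.0, so T = 0.00385.

T = 0.00385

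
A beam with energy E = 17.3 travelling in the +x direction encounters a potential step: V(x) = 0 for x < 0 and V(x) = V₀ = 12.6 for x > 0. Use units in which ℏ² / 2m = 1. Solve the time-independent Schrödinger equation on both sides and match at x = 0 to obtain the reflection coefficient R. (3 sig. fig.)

R = 0.0991

On each side the TISE gives plane waves with k = √(2m(E − V))/ℏ: k₁ = √(2·½·17.3) = 4.159, k₂ = √(2·½·4.7) = 2.168.
Continuity of ψ and ψ′ at the step yields the reflection amplitude r = (k₁ − k₂)/(k₁ + k₂) = 0.3147; thus R = |r|² = 0.09905, T = 0.9009.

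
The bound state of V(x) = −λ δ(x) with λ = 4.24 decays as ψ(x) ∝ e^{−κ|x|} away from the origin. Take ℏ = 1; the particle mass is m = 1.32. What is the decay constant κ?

Integrating the TISE across x = 0 gives the cusp condition ψ'(0⁺) − ψ'(0⁻) = −(2mλ/ℏ²)ψ(0).
With ψ ∝ e^{−κ|x|} this yields −2κ = −2mλ/ℏ², so κ = mλ/ℏ² = 5.597.

κ = 5.60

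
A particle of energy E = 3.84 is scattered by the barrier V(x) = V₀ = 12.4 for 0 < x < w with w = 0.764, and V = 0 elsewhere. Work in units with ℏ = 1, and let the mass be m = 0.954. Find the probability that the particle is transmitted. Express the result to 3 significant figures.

Since E < V₀ the interior solution is evanescent with decay constant κ = √(2m(V₀ − E))/ℏ = 4.041.
κw = 3.088, sinh(κw) = 10.94.
Matching ψ, ψ′ at both faces gives T = [1 + V₀² sinh²(κw) / (4E(V₀ − E))]⁻¹ = 1/140.9 = 0.00710.

T = 0.00710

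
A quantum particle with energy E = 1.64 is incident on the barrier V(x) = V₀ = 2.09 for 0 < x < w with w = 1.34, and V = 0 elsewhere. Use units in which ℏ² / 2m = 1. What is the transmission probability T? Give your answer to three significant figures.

E < V₀: inside the barrier ψ ∝ e^{±κx} with κ = √(2m(V₀ − E))/ℏ = 0.6708.
κw = 0.8989, sinh(κw) = 1.025.
The exact tunnelling result is T⁻¹ = 1 + V₀² sinh²(κw) / [4E(V₀ − E)] = 2.554, so T = 0.391.

T = 0.391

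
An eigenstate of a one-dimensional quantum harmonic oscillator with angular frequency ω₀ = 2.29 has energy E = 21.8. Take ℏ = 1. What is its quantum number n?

Invert E_n = (n + ½)ℏω₀: n = E/ℏω₀ − ½ = 9.020, so n = 9.

n = 9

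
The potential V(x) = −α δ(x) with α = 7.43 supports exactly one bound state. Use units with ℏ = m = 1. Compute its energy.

The bound state is ψ(x) = √κ e^{−κ|x|}. The derivative jump ψ'(0⁺) − ψ'(0⁻) = −(2mα/ℏ²)ψ(0) fixes κ = mα/ℏ² = 7.430.
Then E = −ℏ²κ²/(2m) = −mα²/(2ℏ²) = -27.60.

E = -27.6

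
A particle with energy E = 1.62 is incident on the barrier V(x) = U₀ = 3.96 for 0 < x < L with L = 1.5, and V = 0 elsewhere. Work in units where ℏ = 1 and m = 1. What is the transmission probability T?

E < U₀: inside the barrier ψ ∝ e^{±κx} with κ = √(2m(U₀ − E))/ℏ = 2.163.
κL = 3.245, sinh(κL) = 12.81.
Matching ψ, ψ′ at both faces gives T = [1 + U₀² sinh²(κL) / (4E(U₀ − E))]⁻¹ = 1/170.7 = 0.00586.

T = 0.00586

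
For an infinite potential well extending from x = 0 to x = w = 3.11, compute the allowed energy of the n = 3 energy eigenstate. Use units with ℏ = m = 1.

E = 4.59

Requiring ψ(0) = ψ(w) = 0 quantises k = nπ/w, hence E_n = ℏ²k²/2m = n²π²ℏ²/(2mw²).
E_3 = 3² × π² / (2 × 1 × 3.11²) = 4.592.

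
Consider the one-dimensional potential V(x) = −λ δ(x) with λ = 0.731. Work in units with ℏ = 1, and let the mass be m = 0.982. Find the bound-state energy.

For x ≠ 0 the bound state is ψ ∝ e^{−κ|x|}; integrating the TISE across the delta gives the cusp condition 2κ = 2mλ/ℏ², so κ = 0.7178.
Then E = −ℏ²κ²/(2m) = −mλ²/(2ℏ²) = -0.2624.

E = -0.262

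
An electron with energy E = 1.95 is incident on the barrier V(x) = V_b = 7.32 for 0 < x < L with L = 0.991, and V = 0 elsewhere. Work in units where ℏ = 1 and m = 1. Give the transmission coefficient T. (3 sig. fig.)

T = 0.00471

E < V_b: inside the barrier ψ ∝ e^{±κx} with κ = √(2m(V_b − E))/ℏ = 3.277.
κL = 3.248, sinh(κL) = 12.85.
The exact tunnelling result is T⁻¹ = 1 + V_b² sinh²(κL) / [4E(V_b − E)] = 212.1, so T = 0.00471.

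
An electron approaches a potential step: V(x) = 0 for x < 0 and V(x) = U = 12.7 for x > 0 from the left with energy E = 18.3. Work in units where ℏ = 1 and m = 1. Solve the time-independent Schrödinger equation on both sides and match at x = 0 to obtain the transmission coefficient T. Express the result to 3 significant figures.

T = 0.917

The wavenumbers are k₁ = √(2mE)/ℏ = 6.050 on the left and k₂ = √(2m(E − U))/ℏ = 3.347 on the right.
Matching ψ and ψ′ at x = 0 gives r = (k₁ − k₂)/(k₁ + k₂), so R = r² = 0.08276 and T = 1 − R = 0.9172.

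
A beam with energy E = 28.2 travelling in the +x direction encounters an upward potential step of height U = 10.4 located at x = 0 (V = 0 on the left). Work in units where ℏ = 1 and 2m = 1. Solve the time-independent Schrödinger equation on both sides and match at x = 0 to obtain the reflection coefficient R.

R = 0.0131

On each side the TISE gives plane waves with k = √(2m(E − V))/ℏ: k₁ = √(2·½·28.2) = 5.310, k₂ = √(2·½·17.8) = 4.219.
Continuity of ψ and ψ′ at the step yields the reflection amplitude r = (k₁ − k₂)/(k₁ + k₂) = 0.1145; thus R = |r|² = 0.01312, T = 0.9869.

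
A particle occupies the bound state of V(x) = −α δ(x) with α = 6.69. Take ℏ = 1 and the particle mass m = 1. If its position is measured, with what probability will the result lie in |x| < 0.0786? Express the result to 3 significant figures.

The normalised bound state is ψ = √κ e^{−κ|x|} with κ = mα/ℏ² = 6.690.
P(|x| < d) = ∫_{−d}^{d} κ e^{−2κ|x|} dx = 1 − e^{−2κd} = 1 − e^{−1.052} = 0.6506.

P = 0.651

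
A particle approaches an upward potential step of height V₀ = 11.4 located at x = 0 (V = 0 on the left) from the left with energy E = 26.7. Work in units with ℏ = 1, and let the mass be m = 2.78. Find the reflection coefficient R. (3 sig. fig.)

The wavenumbers are k₁ = √(2mE)/ℏ = 12.18 on the left and k₂ = √(2m(E − V₀))/ℏ = 9.223 on the right.
Matching ψ and ψ′ at x = 0 gives r = (k₁ − k₂)/(k₁ + k₂), so R = r² = 0.01913 and T = 1 − R = 0.9809.

R = 0.0191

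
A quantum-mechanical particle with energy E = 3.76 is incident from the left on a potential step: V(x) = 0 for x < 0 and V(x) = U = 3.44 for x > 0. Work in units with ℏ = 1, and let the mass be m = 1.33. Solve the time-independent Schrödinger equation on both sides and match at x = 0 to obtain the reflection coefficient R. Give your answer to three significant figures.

R = 0.301

The wavenumbers are k₁ = √(2mE)/ℏ = 3.163 on the left and k₂ = √(2m(E − U))/ℏ = 0.9226 on the right.
Continuity of ψ and ψ′ at the step yields the reflection amplitude r = (k₁ − k₂)/(k₁ + k₂) = 0.5483; thus R = |r|² = 0.3006, T = 0.6994.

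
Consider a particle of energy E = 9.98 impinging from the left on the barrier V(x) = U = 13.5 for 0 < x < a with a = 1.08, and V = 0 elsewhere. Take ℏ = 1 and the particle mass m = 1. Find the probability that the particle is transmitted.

E < U: inside the barrier ψ ∝ e^{±κx} with κ = √(2m(U − E))/ℏ = 2.653.
κa = 2.866, sinh(κa) = 8.751.
Matching ψ, ψ′ at both faces gives T = [1 + U² sinh²(κa) / (4E(U − E))]⁻¹ = 1/100.3 = 0.00997.

T = 0.00997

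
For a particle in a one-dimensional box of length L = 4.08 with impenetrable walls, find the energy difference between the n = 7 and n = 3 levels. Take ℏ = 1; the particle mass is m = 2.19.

E_n = n²π²ℏ²/(2mL²), so ΔE = (7² − 3²) π²ℏ²/(2mL²).
ΔE = 40 × π² / (2 × 2.19 × 4.08²) = 5.415.

ΔE = 5.41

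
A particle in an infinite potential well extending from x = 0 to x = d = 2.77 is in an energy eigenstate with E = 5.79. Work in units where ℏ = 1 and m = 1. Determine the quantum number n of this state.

n = 3

From E_n = n²π²ℏ²/(2md²) invert to n = √(2md²E)/(πℏ).
n = (2.77/π) × √(2 × 1 × 5.79) = 3.000 → n = 3.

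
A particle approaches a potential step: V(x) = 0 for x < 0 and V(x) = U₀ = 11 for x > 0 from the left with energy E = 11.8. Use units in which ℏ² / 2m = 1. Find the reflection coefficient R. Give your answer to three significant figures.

On each side the TISE gives plane waves with k = √(2m(E − V))/ℏ: k₁ = √(2·½·11.8) = 3.435, k₂ = √(2·½·0.8) = 0.8944.
Matching ψ and ψ′ at x = 0 gives r = (k₁ − k₂)/(k₁ + k₂), so R = r² = 0.3444 and T = 1 − R = 0.6556.

R = 0.344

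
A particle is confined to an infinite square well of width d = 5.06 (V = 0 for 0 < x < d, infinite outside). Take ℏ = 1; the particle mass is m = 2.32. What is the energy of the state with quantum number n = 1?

The infinite-well eigenfunctions ψ_n = √(2/d) sin(nπx/d) vanish at both walls, giving E_n = n²π²ℏ²/(2md²).
E_1 = 1² × π² / (2 × 2.32 × 5.06²) = 0.08308.

E = 0.0831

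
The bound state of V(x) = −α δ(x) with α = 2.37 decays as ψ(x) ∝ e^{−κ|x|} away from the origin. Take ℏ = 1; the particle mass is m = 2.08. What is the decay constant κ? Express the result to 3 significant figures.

κ = 4.93

Integrate −(ℏ²/2m)ψ'' − αδ(x)ψ = Eψ from −ε to +ε: the ψ'' term gives ψ'(0⁺) − ψ'(0⁻) and the δ term gives −(2mα/ℏ²)ψ(0).
With ψ ∝ e^{−κ|x|} this yields −2κ = −2mα/ℏ², so κ = mα/ℏ² = 4.930.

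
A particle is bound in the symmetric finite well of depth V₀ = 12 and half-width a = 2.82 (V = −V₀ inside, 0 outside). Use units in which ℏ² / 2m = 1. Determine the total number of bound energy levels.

N = 7

The dimensionless depth is z₀ = a√(2mV₀)/ℏ = 2.82 × √(12.00) = 9.769.
The even/odd transcendental equations gain one root per π/2 in z₀, giving N = 1 + ⌊2z₀/π⌋ = 1 + ⌊6.219⌋ = 7.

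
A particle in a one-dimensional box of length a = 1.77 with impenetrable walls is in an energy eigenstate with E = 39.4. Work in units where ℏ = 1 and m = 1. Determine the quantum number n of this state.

n = 5

From E_n = n²π²ℏ²/(2ma²) invert to n = √(2ma²E)/(πℏ).
n = (1.77/π) × √(2 × 1 × 39.4) = 5.001 → n = 5.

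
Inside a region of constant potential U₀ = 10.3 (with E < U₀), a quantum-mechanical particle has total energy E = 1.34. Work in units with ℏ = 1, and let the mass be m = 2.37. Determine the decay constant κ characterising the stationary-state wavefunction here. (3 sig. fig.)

Since E < U₀ the TISE in this region is ψ'' = κ²ψ with κ = √(2m(U₀ − E))/ℏ.
κ = √(2 × 2.37 × 8.96) = 6.517.

κ = 6.52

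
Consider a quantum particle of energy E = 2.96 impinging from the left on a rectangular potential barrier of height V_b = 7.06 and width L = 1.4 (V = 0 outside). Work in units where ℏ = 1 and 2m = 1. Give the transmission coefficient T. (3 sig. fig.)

Since E < V_b the interior solution is evanescent with decay constant κ = √(2m(V_b − E))/ℏ = 2.025.
κL = 2.835, sinh(κL) = 8.484.
The exact tunnelling result is T⁻¹ = 1 + V_b² sinh²(κL) / [4E(V_b − E)] = 74.91, so T = 0.0134.

T = 0.0134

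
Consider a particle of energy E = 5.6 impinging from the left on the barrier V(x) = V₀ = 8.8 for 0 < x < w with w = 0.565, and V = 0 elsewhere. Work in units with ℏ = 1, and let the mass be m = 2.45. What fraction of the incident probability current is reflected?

Since E < V₀ the interior solution is evanescent with decay constant κ = √(2m(V₀ − E))/ℏ = 3.960.
κw = 2.237, sinh(κw) = 4.631.
Matching ψ, ψ′ at both faces gives T = [1 + V₀² sinh²(κw) / (4E(V₀ − E))]⁻¹ = 1/24.17 = 0.0414.
R = 1 − T = 0.959.

R = 0.959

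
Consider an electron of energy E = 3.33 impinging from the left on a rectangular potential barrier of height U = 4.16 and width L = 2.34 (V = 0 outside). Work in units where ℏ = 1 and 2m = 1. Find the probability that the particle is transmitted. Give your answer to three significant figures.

Since E < U the interior solution is evanescent with decay constant κ = √(2m(U − E))/ℏ = 0.9110.
κL = 2.132, sinh(κL) = 4.156.
The exact tunnelling result is T⁻¹ = 1 + U² sinh²(κL) / [4E(U − E)] = 28.04, so T = 0.0357.

T = 0.0357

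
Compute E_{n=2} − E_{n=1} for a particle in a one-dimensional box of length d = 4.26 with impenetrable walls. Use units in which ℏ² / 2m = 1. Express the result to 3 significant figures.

ΔE = 1.63

E_n = n²π²ℏ²/(2md²), so ΔE = (2² − 1²) π²ℏ²/(2md²).
ΔE = 3 × π² / (2 × 0.5 × 4.26²) = 1.632.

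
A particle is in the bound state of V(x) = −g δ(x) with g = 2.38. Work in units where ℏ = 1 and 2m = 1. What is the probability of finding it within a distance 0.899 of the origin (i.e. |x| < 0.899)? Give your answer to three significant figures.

P = 0.882

The normalised bound state is ψ = √κ e^{−κ|x|} with κ = mg/ℏ² = 1.190.
P(|x| < d) = ∫_{−d}^{d} κ e^{−2κ|x|} dx = 1 − e^{−2κd} = 1 − e^{−2.140} = 0.8823.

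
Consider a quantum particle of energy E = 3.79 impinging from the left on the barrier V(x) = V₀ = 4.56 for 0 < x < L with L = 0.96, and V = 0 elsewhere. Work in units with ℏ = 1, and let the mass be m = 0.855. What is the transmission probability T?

T = 0.239

Since E < V₀ the interior solution is evanescent with decay constant κ = √(2m(V₀ − E))/ℏ = 1.147.
κL = 1.102, sinh(κL) = 1.338.
The exact tunnelling result is T⁻¹ = 1 + V₀² sinh²(κL) / [4E(V₀ − E)] = 4.190, so T = 0.239.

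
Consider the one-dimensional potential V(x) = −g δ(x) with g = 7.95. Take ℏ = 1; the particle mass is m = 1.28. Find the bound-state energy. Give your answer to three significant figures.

The bound state is ψ(x) = √κ e^{−κ|x|}. The derivative jump ψ'(0⁺) − ψ'(0⁻) = −(2mg/ℏ²)ψ(0) fixes κ = mg/ℏ² = 10.18.
Then E = −ℏ²κ²/(2m) = −mg²/(2ℏ²) = -40.45.

E = -40.4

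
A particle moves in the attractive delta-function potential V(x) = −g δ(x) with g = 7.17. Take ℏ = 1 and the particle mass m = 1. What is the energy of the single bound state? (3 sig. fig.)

The bound state is ψ(x) = √κ e^{−κ|x|}. The derivative jump ψ'(0⁺) − ψ'(0⁻) = −(2mg/ℏ²)ψ(0) fixes κ = mg/ℏ² = 7.170.
Then E = −ℏ²κ²/(2m) = −mg²/(2ℏ²) = -25.70.

E = -25.7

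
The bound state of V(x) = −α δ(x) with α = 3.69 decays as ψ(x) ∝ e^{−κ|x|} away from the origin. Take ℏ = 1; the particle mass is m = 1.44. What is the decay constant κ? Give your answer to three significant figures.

Integrate −(ℏ²/2m)ψ'' − αδ(x)ψ = Eψ from −ε to +ε: the ψ'' term gives ψ'(0⁺) − ψ'(0⁻) and the δ term gives −(2mα/ℏ²)ψ(0).
With ψ ∝ e^{−κ|x|} this yields −2κ = −2mα/ℏ², so κ = mα/ℏ² = 5.314.

κ = 5.31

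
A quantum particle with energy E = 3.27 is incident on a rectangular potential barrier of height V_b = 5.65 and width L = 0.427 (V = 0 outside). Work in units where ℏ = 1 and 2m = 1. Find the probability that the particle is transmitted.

T = 0.661

Since E < V_b the interior solution is evanescent with decay constant κ = √(2m(V_b − E))/ℏ = 1.543.
κL = 0.6587, sinh(κL) = 0.7074.
Matching ψ, ψ′ at both faces gives T = [1 + V_b² sinh²(κL) / (4E(V_b − E))]⁻¹ = 1/1.513 = 0.661.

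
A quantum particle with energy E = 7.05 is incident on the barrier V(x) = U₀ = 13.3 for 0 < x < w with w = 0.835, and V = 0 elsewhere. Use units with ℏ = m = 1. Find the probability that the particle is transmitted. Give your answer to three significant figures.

E < U₀: inside the barrier ψ ∝ e^{±κx} with κ = √(2m(U₀ − E))/ℏ = 3.536.
κw = 2.952, sinh(κw) = 9.548.
The exact tunnelling result is T⁻¹ = 1 + U₀² sinh²(κw) / [4E(U₀ − E)] = 92.49, so T = 0.0108.

T = 0.0108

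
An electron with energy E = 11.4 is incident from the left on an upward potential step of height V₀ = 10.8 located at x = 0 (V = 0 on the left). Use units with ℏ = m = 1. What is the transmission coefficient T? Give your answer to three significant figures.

The wavenumbers are k₁ = √(2mE)/ℏ = 4.775 on the left and k₂ = √(2m(E − V₀))/ℏ = 1.095 on the right.
Continuity of ψ and ψ′ at the step yields the reflection amplitude r = (k₁ − k₂)/(k₁ + k₂) = 0.6268; thus R = |r|² = 0.3929, T = 0.6071.

T = 0.607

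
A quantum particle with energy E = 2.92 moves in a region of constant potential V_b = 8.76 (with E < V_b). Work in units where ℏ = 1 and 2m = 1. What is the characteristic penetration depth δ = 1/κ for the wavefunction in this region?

Since E < V_b the TISE in this region is ψ'' = κ²ψ with κ = √(2m(V_b − E))/ℏ.
κ = √(2 × 0.5 × 5.84) = 2.417. The penetration depth is δ = 1/κ = 0.414.

δ = 0.414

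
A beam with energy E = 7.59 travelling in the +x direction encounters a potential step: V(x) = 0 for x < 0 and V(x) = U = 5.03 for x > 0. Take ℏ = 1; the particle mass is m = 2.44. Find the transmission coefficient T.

The wavenumbers are k₁ = √(2mE)/ℏ = 6.086 on the left and k₂ = √(2m(E − U))/ℏ = 3.535 on the right.
Matching ψ and ψ′ at x = 0 gives r = (k₁ − k₂)/(k₁ + k₂), so R = r² = 0.07034 and T = 1 − R = 0.9297.

T = 0.930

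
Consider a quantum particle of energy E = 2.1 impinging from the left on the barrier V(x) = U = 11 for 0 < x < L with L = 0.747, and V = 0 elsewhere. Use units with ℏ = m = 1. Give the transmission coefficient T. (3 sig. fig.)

T = 0.00452

E < U: inside the barrier ψ ∝ e^{±κx} with κ = √(2m(U − E))/ℏ = 4.219.
κL = 3.152, sinh(κL) = 11.67.
Matching ψ, ψ′ at both faces gives T = [1 + U² sinh²(κL) / (4E(U − E))]⁻¹ = 1/221.2 = 0.00452.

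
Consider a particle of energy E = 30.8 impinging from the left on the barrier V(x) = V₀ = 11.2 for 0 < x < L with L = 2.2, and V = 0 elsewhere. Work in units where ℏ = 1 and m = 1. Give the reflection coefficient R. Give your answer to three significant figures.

R = 0.0434

Above the barrier the interior wavenumber is k₂ = √(2m(E − V₀))/ℏ = 6.261, giving phase k₂L = 13.77.
Matching at both interfaces gives T⁻¹ = 1 + V₀² sin²(k₂L) / [4E(E − V₀)] = 1.045, hence T = 0.957.
R = 1 − T = 0.0434.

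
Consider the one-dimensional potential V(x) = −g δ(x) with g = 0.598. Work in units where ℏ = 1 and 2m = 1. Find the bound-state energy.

E = -0.0894

For x ≠ 0 the bound state is ψ ∝ e^{−κ|x|}; integrating the TISE across the delta gives the cusp condition 2κ = 2mg/ℏ², so κ = 0.2990.
Then E = −ℏ²κ²/(2m) = −mg²/(2ℏ²) = -0.08940.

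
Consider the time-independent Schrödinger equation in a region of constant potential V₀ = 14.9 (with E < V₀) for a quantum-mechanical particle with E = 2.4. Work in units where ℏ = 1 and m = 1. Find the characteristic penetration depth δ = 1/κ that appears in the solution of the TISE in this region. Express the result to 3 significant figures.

Since E < V₀ the TISE in this region is ψ'' = κ²ψ with κ = √(2m(V₀ − E))/ℏ.
κ = √(2 × 1 × 12.5) = 5.000. The penetration depth is δ = 1/κ = 0.200.

δ = 0.200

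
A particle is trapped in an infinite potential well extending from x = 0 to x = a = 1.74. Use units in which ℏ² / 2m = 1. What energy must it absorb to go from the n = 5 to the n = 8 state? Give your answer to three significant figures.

E_n = n²π²ℏ²/(2ma²), so ΔE = (8² − 5²) π²ℏ²/(2ma²).
ΔE = 39 × π² / (2 × 0.5 × 1.74²) = 127.1.

ΔE = 127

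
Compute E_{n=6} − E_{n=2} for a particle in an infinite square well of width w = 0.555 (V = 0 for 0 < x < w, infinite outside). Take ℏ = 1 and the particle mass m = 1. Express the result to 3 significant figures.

E_n = n²π²ℏ²/(2mw²), so ΔE = (6² − 2²) π²ℏ²/(2mw²).
ΔE = 32 × π² / (2 × 1 × 0.555²) = 512.7.

ΔE = 513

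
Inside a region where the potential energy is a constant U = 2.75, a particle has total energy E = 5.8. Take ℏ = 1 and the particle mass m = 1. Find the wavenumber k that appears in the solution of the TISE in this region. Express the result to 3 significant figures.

k = 2.47

With E > U the solution is oscillatory, ψ ∝ e^{±ikx} with k = √(2m(E − U))/ℏ.
k = √(2 × 1 × 3.05) = 2.470.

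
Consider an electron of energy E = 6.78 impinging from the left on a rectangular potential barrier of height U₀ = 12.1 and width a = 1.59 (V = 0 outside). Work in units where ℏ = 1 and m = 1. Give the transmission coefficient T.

Since E < U₀ the interior solution is evanescent with decay constant κ = √(2m(U₀ − E))/ℏ = 3.262.
κa = 5.186, sinh(κa) = 89.41.
Matching ψ, ψ′ at both faces gives T = [1 + U₀² sinh²(κa) / (4E(U₀ − E))]⁻¹ = 1/8113 = 0.000123.

T = 0.000123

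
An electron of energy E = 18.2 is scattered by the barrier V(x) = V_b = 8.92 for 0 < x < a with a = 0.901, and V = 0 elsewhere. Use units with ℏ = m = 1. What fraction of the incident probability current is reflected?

E > V_b: inside the barrier k₂ = √(2m(E − V_b))/ℏ = 4.308, k₂a = 3.882.
Matching at both interfaces gives T⁻¹ = 1 + V_b² sin²(k₂a) / [4E(E − V_b)] = 1.054, hence T = 0.949.
R = 1 − T = 0.0508.

R = 0.0508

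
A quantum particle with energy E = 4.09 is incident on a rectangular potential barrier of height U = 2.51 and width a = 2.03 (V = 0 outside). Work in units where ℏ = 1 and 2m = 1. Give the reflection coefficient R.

R = 0.0701

Above the barrier the interior wavenumber is k₂ = √(2m(E − U))/ℏ = 1.257, giving phase k₂a = 2.552.
T = [1 + U² sin²(k₂a) / (4E(E − U))]⁻¹ = 1/1.075 = 0.930.
R = 1 − T = 0.0701.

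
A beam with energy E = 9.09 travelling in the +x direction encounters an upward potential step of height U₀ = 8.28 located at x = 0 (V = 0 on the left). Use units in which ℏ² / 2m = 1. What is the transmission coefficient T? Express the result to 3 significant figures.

T = 0.708

The wavenumbers are k₁ = √(2mE)/ℏ = 3.015 on the left and k₂ = √(2m(E − U₀))/ℏ = 0.9000 on the right.
Matching ψ and ψ′ at x = 0 gives r = (k₁ − k₂)/(k₁ + k₂), so R = r² = 0.2918 and T = 1 − R = 0.7082.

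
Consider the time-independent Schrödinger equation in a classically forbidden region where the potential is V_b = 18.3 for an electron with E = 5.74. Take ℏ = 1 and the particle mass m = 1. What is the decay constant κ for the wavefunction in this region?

Since E < V_b the TISE in this region is ψ'' = κ²ψ with κ = √(2m(V_b − E))/ℏ.
κ = √(2 × 1 × 12.56) = 5.012.

κ = 5.01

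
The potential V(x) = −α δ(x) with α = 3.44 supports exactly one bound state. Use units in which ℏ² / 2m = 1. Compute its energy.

E = -2.96

The bound state is ψ(x) = √κ e^{−κ|x|}. The derivative jump ψ'(0⁺) − ψ'(0⁻) = −(2mα/ℏ²)ψ(0) fixes κ = mα/ℏ² = 1.720.
Then E = −ℏ²κ²/(2m) = −mα²/(2ℏ²) = -2.958.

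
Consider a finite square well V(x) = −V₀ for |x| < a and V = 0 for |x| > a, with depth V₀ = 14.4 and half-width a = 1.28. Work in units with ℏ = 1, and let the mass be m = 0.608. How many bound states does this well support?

N = 4

Define the well-strength parameter z₀ = (a/ℏ)√(2mV₀) = 1.28 × √(2·0.608·14.4) = 5.356.
The even/odd transcendental equations gain one root per π/2 in z₀, giving N = 1 + ⌊2z₀/π⌋ = 1 + ⌊3.410⌋ = 4.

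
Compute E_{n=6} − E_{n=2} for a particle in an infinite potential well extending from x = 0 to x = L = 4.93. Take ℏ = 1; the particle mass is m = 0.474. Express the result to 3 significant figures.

ΔE = 13.7

E_n = n²π²ℏ²/(2mL²), so ΔE = (6² − 2²) π²ℏ²/(2mL²).
ΔE = 32 × π² / (2 × 0.474 × 4.93²) = 13.71.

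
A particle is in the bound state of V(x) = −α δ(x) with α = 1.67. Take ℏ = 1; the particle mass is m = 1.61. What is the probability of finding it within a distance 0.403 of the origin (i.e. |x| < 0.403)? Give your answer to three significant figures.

P = 0.885

The normalised bound state is ψ = √κ e^{−κ|x|} with κ = mα/ℏ² = 2.689.
P(|x| < d) = ∫_{−d}^{d} κ e^{−2κ|x|} dx = 1 − e^{−2κd} = 1 − e^{−2.167} = 0.8855.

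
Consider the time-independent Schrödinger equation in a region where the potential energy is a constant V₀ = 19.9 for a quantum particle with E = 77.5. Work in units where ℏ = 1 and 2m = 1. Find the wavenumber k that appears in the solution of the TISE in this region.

With E > V₀ the solution is oscillatory, ψ ∝ e^{±ikx} with k = √(2m(E − V₀))/ℏ.
k = √(2 × 0.5 × 57.6) = 7.589.

k = 7.59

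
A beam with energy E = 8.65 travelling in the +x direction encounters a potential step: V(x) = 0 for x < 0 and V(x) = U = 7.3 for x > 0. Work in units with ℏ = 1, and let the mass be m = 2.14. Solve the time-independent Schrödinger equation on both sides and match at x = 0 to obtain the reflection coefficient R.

R = 0.188

The wavenumbers are k₁ = √(2mE)/ℏ = 6.085 on the left and k₂ = √(2m(E − U))/ℏ = 2.404 on the right.
Continuity of ψ and ψ′ at the step yields the reflection amplitude r = (k₁ − k₂)/(k₁ + k₂) = 0.4336; thus R = |r|² = 0.1880, T = 0.8120.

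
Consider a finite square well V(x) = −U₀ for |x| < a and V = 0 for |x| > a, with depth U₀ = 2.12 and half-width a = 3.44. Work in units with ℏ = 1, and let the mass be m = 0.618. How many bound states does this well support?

Define the well-strength parameter z₀ = (a/ℏ)√(2mU₀) = 3.44 × √(2·0.618·2.12) = 5.568.
The even/odd transcendental equations gain one root per π/2 in z₀, giving N = 1 + ⌊2z₀/π⌋ = 1 + ⌊3.545⌋ = 4.

N = 4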